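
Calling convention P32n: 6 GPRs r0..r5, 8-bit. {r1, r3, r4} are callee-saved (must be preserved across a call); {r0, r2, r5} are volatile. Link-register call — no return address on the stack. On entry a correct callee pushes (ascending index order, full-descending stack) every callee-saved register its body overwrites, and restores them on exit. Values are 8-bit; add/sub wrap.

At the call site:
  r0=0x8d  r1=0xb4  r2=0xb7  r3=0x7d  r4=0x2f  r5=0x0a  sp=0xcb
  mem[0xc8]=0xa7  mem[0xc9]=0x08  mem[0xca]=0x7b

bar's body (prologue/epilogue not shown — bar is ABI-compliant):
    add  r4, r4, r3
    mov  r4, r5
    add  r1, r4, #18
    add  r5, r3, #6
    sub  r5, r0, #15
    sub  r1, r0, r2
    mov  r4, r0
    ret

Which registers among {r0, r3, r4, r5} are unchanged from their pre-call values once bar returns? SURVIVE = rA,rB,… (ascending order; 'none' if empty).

prologue: push r1 -> mem[0xca]=0xb4, sp=0xca
prologue: push r4 -> mem[0xc9]=0x2f, sp=0xc9
body[0] add  r4, r4, r3 -> r4=0xac
body[1] mov  r4, r5 -> r4=0x0a
body[2] add  r1, r4, #18 -> r1=0x1c
body[3] add  r5, r3, #6 -> r5=0x83
body[4] sub  r5, r0, #15 -> r5=0x7e
body[5] sub  r1, r0, r2 -> r1=0xd6
body[6] mov  r4, r0 -> r4=0x8d
epilogue: pop r4=0x2f, sp=0xca
epilogue: pop r1=0xb4, sp=0xcb
r0: caller-saved, written=False
r3: callee-saved, written=False
r4: callee-saved, written=True
r5: caller-saved, written=True

SURVIVE = r0,r3,r4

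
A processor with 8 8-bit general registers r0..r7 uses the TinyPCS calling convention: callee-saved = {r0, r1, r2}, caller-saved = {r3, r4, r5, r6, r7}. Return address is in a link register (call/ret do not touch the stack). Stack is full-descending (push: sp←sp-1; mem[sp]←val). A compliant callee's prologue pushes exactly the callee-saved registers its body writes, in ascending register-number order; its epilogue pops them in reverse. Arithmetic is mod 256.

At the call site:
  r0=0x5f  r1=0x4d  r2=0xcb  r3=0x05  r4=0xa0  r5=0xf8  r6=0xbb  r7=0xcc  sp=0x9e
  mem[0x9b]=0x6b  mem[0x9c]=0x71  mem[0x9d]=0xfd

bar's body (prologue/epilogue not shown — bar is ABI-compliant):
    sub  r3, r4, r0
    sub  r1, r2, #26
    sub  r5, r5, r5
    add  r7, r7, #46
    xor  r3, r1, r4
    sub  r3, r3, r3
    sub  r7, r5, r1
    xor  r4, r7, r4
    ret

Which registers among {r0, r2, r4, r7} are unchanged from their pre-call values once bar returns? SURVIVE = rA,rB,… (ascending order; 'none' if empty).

SURVIVE = r0,r2

prologue: push r1 -> mem[0x9d]=0x4d, sp=0x9d
body[0] sub  r3, r4, r0 -> r3=0x41
body[1] sub  r1, r2, #26 -> r1=0xb1
body[2] sub  r5, r5, r5 -> r5=0x00
body[3] add  r7, r7, #46 -> r7=0xfa
body[4] xor  r3, r1, r4 -> r3=0x11
body[5] sub  r3, r3, r3 -> r3=0x00
body[6] sub  r7, r5, r1 -> r7=0x4f
body[7] xor  r4, r7, r4 -> r4=0xef
epilogue: pop r1=0x4d, sp=0x9e
r0: callee-saved, written=False
r2: callee-saved, written=False
r4: caller-saved, written=True
r7: caller-saved, written=True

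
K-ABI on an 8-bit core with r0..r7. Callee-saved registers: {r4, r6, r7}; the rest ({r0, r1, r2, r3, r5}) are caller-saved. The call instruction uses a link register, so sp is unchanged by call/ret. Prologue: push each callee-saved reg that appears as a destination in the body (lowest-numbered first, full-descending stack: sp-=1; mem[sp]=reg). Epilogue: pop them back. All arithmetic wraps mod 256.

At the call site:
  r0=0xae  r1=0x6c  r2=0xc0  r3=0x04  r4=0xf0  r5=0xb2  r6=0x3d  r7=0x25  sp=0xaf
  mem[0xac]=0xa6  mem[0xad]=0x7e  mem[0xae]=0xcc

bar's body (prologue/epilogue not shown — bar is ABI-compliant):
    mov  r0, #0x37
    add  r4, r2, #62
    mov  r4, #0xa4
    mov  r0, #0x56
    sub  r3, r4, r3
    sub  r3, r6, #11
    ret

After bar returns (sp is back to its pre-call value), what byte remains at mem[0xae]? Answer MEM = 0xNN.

MEM = 0xf0

prologue: push r4 → mem[0xae]=0xf0, sp=0xae
body[0] mov  r0, #0x37 → r0=0x37
body[1] add  r4, r2, #62 → r4=0xfe
body[2] mov  r4, #0xa4 → r4=0xa4
body[3] mov  r0, #0x56 → r0=0x56
body[4] sub  r3, r4, r3 → r3=0xa0
body[5] sub  r3, r6, #11 → r3=0x32
epilogue: pop r4=0xf0, sp=0xaf
prologue pushed ['r4'] at ['0xae']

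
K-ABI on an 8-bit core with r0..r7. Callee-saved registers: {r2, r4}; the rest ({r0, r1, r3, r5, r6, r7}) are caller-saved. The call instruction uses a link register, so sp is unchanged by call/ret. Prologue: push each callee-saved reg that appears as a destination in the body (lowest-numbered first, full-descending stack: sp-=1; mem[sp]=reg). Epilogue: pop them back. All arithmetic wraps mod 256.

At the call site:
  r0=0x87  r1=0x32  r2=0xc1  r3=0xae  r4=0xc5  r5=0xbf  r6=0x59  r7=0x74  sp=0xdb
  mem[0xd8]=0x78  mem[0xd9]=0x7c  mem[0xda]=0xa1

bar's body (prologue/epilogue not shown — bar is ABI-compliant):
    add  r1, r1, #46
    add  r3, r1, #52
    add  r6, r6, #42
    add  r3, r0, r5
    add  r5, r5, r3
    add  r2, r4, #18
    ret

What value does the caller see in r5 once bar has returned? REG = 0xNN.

REG = 0x05

prologue: push r2 → mem[0xda]=0xc1, sp=0xda
body[0] add  r1, r1, #46 → r1=0x60
body[1] add  r3, r1, #52 → r3=0x94
body[2] add  r6, r6, #42 → r6=0x83
body[3] add  r3, r0, r5 → r3=0x46
body[4] add  r5, r5, r3 → r5=0x05
body[5] add  r2, r4, #18 → r2=0xd7
epilogue: pop r2=0xc1, sp=0xdb
r5 is caller-saved → body value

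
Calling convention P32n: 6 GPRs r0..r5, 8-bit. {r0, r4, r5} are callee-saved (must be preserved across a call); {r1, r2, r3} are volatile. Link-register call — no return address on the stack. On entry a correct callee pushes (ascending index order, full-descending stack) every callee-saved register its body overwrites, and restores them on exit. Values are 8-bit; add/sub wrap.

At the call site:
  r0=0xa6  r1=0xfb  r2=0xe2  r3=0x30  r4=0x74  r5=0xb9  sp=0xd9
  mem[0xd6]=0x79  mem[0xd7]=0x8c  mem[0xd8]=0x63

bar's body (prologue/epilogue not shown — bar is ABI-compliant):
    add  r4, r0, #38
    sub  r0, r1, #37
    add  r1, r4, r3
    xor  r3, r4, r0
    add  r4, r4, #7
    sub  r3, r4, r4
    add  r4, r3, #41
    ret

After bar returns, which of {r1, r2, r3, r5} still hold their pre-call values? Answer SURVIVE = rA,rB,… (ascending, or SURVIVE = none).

SURVIVE = r2,r5

prologue: push r0 → mem[0xd8]=0xa6, sp=0xd8
prologue: push r4 → mem[0xd7]=0x74, sp=0xd7
body[0] add  r4, r0, #38 → r4=0xcc
body[1] sub  r0, r1, #37 → r0=0xd6
body[2] add  r1, r4, r3 → r1=0xfc
body[3] xor  r3, r4, r0 → r3=0x1a
body[4] add  r4, r4, #7 → r4=0xd3
body[5] sub  r3, r4, r4 → r3=0x00
body[6] add  r4, r3, #41 → r4=0x29
epilogue: pop r4=0x74, sp=0xd8
epilogue: pop r0=0xa6, sp=0xd9
r1: caller-saved, written=True
r2: caller-saved, written=False
r3: caller-saved, written=True
r5: callee-saved, written=False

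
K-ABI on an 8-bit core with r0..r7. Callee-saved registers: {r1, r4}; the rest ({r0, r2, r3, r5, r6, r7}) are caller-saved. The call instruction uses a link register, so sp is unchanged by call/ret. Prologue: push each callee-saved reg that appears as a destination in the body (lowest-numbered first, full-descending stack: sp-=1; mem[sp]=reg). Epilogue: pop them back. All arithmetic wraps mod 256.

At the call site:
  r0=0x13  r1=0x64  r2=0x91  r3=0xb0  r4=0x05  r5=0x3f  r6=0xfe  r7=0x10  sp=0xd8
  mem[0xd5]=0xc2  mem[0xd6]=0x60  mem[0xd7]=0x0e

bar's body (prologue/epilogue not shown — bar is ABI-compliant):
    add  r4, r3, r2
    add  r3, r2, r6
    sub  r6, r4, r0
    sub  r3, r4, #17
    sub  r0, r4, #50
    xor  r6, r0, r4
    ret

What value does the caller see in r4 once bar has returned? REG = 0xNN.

prologue: push r4 -> mem[0xd7]=0x05, sp=0xd7
body[0] add  r4, r3, r2 -> r4=0x41
body[1] add  r3, r2, r6 -> r3=0x8f
body[2] sub  r6, r4, r0 -> r6=0x2e
body[3] sub  r3, r4, #17 -> r3=0x30
body[4] sub  r0, r4, #50 -> r0=0x0f
body[5] xor  r6, r0, r4 -> r6=0x4e
epilogue: pop r4=0x05, sp=0xd8
r4 is callee-saved -> restored

REG = 0x05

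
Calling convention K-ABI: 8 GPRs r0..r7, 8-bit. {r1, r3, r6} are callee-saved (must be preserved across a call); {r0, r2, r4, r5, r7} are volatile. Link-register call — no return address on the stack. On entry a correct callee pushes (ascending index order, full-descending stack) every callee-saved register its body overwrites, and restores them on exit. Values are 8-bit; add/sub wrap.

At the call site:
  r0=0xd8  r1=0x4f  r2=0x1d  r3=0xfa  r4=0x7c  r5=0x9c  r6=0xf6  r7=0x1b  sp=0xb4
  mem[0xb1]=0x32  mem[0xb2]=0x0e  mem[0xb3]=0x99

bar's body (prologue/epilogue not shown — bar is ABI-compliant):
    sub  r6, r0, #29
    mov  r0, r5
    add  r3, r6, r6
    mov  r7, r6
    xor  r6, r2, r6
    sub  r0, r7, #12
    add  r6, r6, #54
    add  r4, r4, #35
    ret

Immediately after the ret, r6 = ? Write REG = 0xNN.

REG = 0xf6

prologue: push r3 → mem[0xb3]=0xfa, sp=0xb3
prologue: push r6 → mem[0xb2]=0xf6, sp=0xb2
body[0] sub  r6, r0, #29 → r6=0xbb
body[1] mov  r0, r5 → r0=0x9c
body[2] add  r3, r6, r6 → r3=0x76
body[3] mov  r7, r6 → r7=0xbb
body[4] xor  r6, r2, r6 → r6=0xa6
body[5] sub  r0, r7, #12 → r0=0xaf
body[6] add  r6, r6, #54 → r6=0xdc
body[7] add  r4, r4, #35 → r4=0x9f
epilogue: pop r6=0xf6, sp=0xb3
epilogue: pop r3=0xfa, sp=0xb4
r6 is callee-saved → restored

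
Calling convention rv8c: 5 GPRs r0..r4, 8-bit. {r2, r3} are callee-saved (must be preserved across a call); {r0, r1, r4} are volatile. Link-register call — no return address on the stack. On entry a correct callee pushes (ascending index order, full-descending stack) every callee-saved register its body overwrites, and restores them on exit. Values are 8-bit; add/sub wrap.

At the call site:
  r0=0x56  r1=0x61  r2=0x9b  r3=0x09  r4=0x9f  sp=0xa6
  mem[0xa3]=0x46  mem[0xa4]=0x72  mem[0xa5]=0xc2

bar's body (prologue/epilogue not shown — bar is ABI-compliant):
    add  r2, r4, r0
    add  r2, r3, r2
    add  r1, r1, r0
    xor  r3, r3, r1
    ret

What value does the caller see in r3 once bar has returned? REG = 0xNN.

prologue: push r2 → mem[0xa5]=0x9b, sp=0xa5
prologue: push r3 → mem[0xa4]=0x09, sp=0xa4
body[0] add  r2, r4, r0 → r2=0xf5
body[1] add  r2, r3, r2 → r2=0xfe
body[2] add  r1, r1, r0 → r1=0xb7
body[3] xor  r3, r3, r1 → r3=0xbe
epilogue: pop r3=0x09, sp=0xa5
epilogue: pop r2=0x9b, sp=0xa6
r3 is callee-saved → restored

REG = 0x09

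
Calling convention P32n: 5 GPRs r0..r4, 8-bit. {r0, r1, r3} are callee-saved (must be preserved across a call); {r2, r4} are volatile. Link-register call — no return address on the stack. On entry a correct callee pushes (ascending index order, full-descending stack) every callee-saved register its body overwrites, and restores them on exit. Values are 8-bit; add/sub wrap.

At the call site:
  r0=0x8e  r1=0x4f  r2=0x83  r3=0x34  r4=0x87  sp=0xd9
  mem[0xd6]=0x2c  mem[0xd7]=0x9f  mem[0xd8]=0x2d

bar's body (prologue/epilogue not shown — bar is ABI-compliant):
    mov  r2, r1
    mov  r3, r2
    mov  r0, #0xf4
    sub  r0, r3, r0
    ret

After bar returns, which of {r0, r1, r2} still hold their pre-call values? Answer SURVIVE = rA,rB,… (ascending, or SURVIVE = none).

SURVIVE = r0,r1

prologue: push r0 → mem[0xd8]=0x8e, sp=0xd8
prologue: push r3 → mem[0xd7]=0x34, sp=0xd7
body[0] mov  r2, r1 → r2=0x4f
body[1] mov  r3, r2 → r3=0x4f
body[2] mov  r0, #0xf4 → r0=0xf4
body[3] sub  r0, r3, r0 → r0=0x5b
epilogue: pop r3=0x34, sp=0xd8
epilogue: pop r0=0x8e, sp=0xd9
r0: callee-saved, written=True
r1: callee-saved, written=False
r2: caller-saved, written=True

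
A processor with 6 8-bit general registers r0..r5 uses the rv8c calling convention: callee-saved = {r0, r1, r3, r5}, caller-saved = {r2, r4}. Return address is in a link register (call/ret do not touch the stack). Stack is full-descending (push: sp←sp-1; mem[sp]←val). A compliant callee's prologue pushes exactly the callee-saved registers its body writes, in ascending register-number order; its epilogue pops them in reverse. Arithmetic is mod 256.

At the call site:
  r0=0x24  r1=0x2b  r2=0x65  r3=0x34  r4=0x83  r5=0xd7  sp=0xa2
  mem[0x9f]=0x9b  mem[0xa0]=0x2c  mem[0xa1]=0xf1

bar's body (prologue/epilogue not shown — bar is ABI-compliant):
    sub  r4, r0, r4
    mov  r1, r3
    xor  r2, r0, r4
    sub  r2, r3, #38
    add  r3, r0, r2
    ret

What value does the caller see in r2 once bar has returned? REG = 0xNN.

prologue: push r1 → mem[0xa1]=0x2b, sp=0xa1
prologue: push r3 → mem[0xa0]=0x34, sp=0xa0
body[0] sub  r4, r0, r4 → r4=0xa1
body[1] mov  r1, r3 → r1=0x34
body[2] xor  r2, r0, r4 → r2=0x85
body[3] sub  r2, r3, #38 → r2=0x0e
body[4] add  r3, r0, r2 → r3=0x32
epilogue: pop r3=0x34, sp=0xa1
epilogue: pop r1=0x2b, sp=0xa2
r2 is caller-saved → body value

REG = 0x0e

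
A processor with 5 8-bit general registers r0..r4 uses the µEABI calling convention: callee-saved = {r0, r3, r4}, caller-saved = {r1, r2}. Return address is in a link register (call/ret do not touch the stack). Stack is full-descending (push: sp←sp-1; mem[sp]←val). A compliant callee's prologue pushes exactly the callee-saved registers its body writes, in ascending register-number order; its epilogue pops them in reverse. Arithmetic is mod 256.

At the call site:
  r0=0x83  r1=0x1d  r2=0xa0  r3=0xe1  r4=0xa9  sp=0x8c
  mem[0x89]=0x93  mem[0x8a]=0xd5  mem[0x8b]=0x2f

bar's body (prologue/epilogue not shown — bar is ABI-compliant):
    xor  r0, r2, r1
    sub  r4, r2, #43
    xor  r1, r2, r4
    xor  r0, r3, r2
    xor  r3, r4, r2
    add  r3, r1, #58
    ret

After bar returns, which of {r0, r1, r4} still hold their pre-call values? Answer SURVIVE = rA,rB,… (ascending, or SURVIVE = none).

SURVIVE = r0,r4

prologue: push r0 -> mem[0x8b]=0x83, sp=0x8b
prologue: push r3 -> mem[0x8a]=0xe1, sp=0x8a
prologue: push r4 -> mem[0x89]=0xa9, sp=0x89
body[0] xor  r0, r2, r1 -> r0=0xbd
body[1] sub  r4, r2, #43 -> r4=0x75
body[2] xor  r1, r2, r4 -> r1=0xd5
body[3] xor  r0, r3, r2 -> r0=0x41
body[4] xor  r3, r4, r2 -> r3=0xd5
body[5] add  r3, r1, #58 -> r3=0x0f
epilogue: pop r4=0xa9, sp=0x8a
epilogue: pop r3=0xe1, sp=0x8b
epilogue: pop r0=0x83, sp=0x8c
r0: callee-saved, written=True
r1: caller-saved, written=True
r4: callee-saved, written=True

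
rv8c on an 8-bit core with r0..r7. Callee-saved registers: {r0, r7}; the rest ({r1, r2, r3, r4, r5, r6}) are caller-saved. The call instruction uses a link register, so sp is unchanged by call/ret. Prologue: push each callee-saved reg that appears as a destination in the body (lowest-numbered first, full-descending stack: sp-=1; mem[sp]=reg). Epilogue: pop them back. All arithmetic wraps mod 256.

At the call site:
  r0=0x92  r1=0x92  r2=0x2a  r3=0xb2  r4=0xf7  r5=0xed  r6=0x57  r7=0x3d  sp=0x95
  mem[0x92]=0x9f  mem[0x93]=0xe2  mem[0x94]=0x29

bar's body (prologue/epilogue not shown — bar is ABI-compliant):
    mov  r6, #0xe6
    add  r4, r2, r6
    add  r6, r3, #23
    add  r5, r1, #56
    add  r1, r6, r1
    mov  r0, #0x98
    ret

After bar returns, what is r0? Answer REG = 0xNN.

REG = 0x92

prologue: push r0 → mem[0x94]=0x92, sp=0x94
body[0] mov  r6, #0xe6 → r6=0xe6
body[1] add  r4, r2, r6 → r4=0x10
body[2] add  r6, r3, #23 → r6=0xc9
body[3] add  r5, r1, #56 → r5=0xca
body[4] add  r1, r6, r1 → r1=0x5b
body[5] mov  r0, #0x98 → r0=0x98
epilogue: pop r0=0x92, sp=0x95
r0 is callee-saved → restored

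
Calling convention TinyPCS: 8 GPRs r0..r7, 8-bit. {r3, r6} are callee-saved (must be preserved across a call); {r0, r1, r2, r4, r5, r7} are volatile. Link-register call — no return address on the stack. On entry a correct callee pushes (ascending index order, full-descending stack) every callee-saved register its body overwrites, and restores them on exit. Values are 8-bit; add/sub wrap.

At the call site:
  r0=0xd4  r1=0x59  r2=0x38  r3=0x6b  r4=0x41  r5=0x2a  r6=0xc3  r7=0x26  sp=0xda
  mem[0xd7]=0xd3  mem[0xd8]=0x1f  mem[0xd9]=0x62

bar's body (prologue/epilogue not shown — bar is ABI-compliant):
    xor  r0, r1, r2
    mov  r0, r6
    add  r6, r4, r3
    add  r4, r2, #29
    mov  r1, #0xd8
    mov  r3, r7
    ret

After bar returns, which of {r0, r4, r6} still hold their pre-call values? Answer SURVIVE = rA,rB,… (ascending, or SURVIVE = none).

prologue: push r3 -> mem[0xd9]=0x6b, sp=0xd9
prologue: push r6 -> mem[0xd8]=0xc3, sp=0xd8
body[0] xor  r0, r1, r2 -> r0=0x61
body[1] mov  r0, r6 -> r0=0xc3
body[2] add  r6, r4, r3 -> r6=0xac
body[3] add  r4, r2, #29 -> r4=0x55
body[4] mov  r1, #0xd8 -> r1=0xd8
body[5] mov  r3, r7 -> r3=0x26
epilogue: pop r6=0xc3, sp=0xd9
epilogue: pop r3=0x6b, sp=0xda
r0: caller-saved, written=True
r4: caller-saved, written=True
r6: callee-saved, written=True

SURVIVE = r6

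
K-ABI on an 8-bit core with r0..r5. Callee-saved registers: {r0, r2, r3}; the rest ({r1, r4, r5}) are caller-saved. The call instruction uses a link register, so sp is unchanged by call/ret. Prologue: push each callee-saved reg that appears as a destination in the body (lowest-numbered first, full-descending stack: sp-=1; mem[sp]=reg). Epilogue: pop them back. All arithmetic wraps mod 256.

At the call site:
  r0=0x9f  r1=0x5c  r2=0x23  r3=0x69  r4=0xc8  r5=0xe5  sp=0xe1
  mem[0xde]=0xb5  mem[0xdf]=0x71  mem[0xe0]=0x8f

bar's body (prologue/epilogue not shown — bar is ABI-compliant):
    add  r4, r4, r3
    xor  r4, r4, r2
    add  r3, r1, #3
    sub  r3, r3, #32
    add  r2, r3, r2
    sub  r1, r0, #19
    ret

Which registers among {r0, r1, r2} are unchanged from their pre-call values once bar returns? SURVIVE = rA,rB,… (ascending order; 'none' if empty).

prologue: push r2 -> mem[0xe0]=0x23, sp=0xe0
prologue: push r3 -> mem[0xdf]=0x69, sp=0xdf
body[0] add  r4, r4, r3 -> r4=0x31
body[1] xor  r4, r4, r2 -> r4=0x12
body[2] add  r3, r1, #3 -> r3=0x5f
body[3] sub  r3, r3, #32 -> r3=0x3f
body[4] add  r2, r3, r2 -> r2=0x62
body[5] sub  r1, r0, #19 -> r1=0x8c
epilogue: pop r3=0x69, sp=0xe0
epilogue: pop r2=0x23, sp=0xe1
r0: callee-saved, written=False
r1: caller-saved, written=True
r2: callee-saved, written=True

SURVIVE = r0,r2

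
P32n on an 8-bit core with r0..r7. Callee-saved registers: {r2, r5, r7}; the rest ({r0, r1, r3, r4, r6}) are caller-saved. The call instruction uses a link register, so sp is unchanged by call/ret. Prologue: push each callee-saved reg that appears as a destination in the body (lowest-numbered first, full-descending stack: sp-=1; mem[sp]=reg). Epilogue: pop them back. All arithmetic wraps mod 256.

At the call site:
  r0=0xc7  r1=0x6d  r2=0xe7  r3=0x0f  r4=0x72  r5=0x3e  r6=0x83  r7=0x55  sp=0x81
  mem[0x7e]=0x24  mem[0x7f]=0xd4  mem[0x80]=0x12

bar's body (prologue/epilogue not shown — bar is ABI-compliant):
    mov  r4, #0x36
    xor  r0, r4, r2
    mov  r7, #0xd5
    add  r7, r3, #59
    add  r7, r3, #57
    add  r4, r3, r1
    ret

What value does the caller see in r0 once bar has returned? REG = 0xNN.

prologue: push r7 → mem[0x80]=0x55, sp=0x80
body[0] mov  r4, #0x36 → r4=0x36
body[1] xor  r0, r4, r2 → r0=0xd1
body[2] mov  r7, #0xd5 → r7=0xd5
body[3] add  r7, r3, #59 → r7=0x4a
body[4] add  r7, r3, #57 → r7=0x48
body[5] add  r4, r3, r1 → r4=0x7c
epilogue: pop r7=0x55, sp=0x81
r0 is caller-saved → body value

REG = 0xd1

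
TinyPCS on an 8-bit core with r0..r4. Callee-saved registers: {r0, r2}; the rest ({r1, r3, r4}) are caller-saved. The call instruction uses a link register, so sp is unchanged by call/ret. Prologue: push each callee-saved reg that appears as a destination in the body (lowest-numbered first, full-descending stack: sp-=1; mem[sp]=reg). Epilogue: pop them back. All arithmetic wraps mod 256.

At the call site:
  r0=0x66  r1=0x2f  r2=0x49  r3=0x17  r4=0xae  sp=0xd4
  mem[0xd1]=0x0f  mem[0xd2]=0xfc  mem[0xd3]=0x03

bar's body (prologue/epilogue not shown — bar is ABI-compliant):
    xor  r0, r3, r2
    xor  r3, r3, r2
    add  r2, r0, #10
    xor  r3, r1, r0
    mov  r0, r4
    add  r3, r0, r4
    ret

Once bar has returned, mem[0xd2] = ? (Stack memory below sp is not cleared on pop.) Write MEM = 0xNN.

MEM = 0x49

prologue: push r0 -> mem[0xd3]=0x66, sp=0xd3
prologue: push r2 -> mem[0xd2]=0x49, sp=0xd2
body[0] xor  r0, r3, r2 -> r0=0x5e
body[1] xor  r3, r3, r2 -> r3=0x5e
body[2] add  r2, r0, #10 -> r2=0x68
body[3] xor  r3, r1, r0 -> r3=0x71
body[4] mov  r0, r4 -> r0=0xae
body[5] add  r3, r0, r4 -> r3=0x5c
epilogue: pop r2=0x49, sp=0xd3
epilogue: pop r0=0x66, sp=0xd4
prologue pushed ['r0', 'r2'] at ['0xd3', '0xd2']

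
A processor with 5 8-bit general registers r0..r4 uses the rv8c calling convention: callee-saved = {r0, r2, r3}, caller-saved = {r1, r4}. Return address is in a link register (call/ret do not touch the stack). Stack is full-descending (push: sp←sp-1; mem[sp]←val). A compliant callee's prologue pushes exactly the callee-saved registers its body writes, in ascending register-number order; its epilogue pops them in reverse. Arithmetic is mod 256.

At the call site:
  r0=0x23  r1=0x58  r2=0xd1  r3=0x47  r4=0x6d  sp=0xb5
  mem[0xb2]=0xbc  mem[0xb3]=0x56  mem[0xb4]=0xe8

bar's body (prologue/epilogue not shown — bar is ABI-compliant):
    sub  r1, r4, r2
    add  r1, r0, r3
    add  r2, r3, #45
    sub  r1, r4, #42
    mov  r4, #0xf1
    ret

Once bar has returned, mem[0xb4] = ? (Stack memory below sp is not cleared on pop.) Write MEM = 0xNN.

prologue: push r2 -> mem[0xb4]=0xd1, sp=0xb4
body[0] sub  r1, r4, r2 -> r1=0x9c
body[1] add  r1, r0, r3 -> r1=0x6a
body[2] add  r2, r3, #45 -> r2=0x74
body[3] sub  r1, r4, #42 -> r1=0x43
body[4] mov  r4, #0xf1 -> r4=0xf1
epilogue: pop r2=0xd1, sp=0xb5
prologue pushed ['r2'] at ['0xb4']

MEM = 0xd1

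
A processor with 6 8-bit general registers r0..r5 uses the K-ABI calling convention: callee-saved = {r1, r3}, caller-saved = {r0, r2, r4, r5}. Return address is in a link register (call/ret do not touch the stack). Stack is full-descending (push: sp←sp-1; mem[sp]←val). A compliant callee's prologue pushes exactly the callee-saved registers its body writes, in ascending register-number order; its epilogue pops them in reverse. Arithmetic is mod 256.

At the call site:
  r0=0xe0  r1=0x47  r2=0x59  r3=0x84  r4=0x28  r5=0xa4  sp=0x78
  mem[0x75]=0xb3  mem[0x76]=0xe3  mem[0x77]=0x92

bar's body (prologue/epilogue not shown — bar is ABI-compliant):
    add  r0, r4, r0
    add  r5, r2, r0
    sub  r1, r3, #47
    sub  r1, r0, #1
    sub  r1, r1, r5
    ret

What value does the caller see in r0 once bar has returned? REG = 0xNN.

prologue: push r1 -> mem[0x77]=0x47, sp=0x77
body[0] add  r0, r4, r0 -> r0=0x08
body[1] add  r5, r2, r0 -> r5=0x61
body[2] sub  r1, r3, #47 -> r1=0x55
body[3] sub  r1, r0, #1 -> r1=0x07
body[4] sub  r1, r1, r5 -> r1=0xa6
epilogue: pop r1=0x47, sp=0x78
r0 is caller-saved -> body value

REG = 0x08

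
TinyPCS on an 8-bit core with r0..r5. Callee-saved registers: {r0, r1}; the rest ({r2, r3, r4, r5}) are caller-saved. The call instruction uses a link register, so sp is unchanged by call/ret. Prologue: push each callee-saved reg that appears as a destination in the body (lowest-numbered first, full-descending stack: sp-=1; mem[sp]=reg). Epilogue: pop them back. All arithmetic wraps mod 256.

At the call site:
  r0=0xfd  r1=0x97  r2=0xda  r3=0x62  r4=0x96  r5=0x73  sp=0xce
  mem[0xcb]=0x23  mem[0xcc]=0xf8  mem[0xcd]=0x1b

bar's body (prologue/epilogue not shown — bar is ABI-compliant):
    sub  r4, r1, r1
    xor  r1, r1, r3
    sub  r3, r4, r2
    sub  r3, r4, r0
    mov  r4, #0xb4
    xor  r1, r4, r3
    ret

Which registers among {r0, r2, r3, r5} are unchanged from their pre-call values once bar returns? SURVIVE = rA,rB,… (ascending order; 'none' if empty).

SURVIVE = r0,r2,r5

prologue: push r1 -> mem[0xcd]=0x97, sp=0xcd
body[0] sub  r4, r1, r1 -> r4=0x00
body[1] xor  r1, r1, r3 -> r1=0xf5
body[2] sub  r3, r4, r2 -> r3=0x26
body[3] sub  r3, r4, r0 -> r3=0x03
body[4] mov  r4, #0xb4 -> r4=0xb4
body[5] xor  r1, r4, r3 -> r1=0xb7
epilogue: pop r1=0x97, sp=0xce
r0: callee-saved, written=False
r2: caller-saved, written=False
r3: caller-saved, written=True
r5: caller-saved, written=False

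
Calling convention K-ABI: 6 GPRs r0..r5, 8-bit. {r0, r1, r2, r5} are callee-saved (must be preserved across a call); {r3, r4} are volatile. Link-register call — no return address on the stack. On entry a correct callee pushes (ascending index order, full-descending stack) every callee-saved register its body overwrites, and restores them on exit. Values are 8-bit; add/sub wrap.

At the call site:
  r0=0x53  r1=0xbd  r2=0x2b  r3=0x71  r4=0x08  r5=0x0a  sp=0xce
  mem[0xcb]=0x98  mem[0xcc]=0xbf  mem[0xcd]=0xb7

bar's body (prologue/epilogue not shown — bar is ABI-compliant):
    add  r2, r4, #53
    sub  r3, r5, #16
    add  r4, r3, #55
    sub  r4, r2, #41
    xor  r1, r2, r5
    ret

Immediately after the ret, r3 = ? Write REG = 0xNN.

prologue: push r1 → mem[0xcd]=0xbd, sp=0xcd
prologue: push r2 → mem[0xcc]=0x2b, sp=0xcc
body[0] add  r2, r4, #53 → r2=0x3d
body[1] sub  r3, r5, #16 → r3=0xfa
body[2] add  r4, r3, #55 → r4=0x31
body[3] sub  r4, r2, #41 → r4=0x14
body[4] xor  r1, r2, r5 → r1=0x37
epilogue: pop r2=0x2b, sp=0xcd
epilogue: pop r1=0xbd, sp=0xce
r3 is caller-saved → body value

REG = 0xfa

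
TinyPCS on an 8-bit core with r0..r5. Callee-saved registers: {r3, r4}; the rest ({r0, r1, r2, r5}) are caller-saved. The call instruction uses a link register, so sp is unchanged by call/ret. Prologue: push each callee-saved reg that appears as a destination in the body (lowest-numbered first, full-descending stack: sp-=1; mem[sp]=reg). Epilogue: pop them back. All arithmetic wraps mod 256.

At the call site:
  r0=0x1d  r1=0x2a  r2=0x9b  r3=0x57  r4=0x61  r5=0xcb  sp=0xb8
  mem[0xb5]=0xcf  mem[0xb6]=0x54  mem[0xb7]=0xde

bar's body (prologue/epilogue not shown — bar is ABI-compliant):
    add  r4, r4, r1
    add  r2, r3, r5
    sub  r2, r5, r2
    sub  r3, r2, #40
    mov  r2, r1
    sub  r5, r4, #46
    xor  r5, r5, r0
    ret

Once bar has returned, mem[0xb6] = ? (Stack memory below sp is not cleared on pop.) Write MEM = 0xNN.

prologue: push r3 -> mem[0xb7]=0x57, sp=0xb7
prologue: push r4 -> mem[0xb6]=0x61, sp=0xb6
body[0] add  r4, r4, r1 -> r4=0x8b
body[1] add  r2, r3, r5 -> r2=0x22
body[2] sub  r2, r5, r2 -> r2=0xa9
body[3] sub  r3, r2, #40 -> r3=0x81
body[4] mov  r2, r1 -> r2=0x2a
body[5] sub  r5, r4, #46 -> r5=0x5d
body[6] xor  r5, r5, r0 -> r5=0x40
epilogue: pop r4=0x61, sp=0xb7
epilogue: pop r3=0x57, sp=0xb8
prologue pushed ['r3', 'r4'] at ['0xb7', '0xb6']

MEM = 0x61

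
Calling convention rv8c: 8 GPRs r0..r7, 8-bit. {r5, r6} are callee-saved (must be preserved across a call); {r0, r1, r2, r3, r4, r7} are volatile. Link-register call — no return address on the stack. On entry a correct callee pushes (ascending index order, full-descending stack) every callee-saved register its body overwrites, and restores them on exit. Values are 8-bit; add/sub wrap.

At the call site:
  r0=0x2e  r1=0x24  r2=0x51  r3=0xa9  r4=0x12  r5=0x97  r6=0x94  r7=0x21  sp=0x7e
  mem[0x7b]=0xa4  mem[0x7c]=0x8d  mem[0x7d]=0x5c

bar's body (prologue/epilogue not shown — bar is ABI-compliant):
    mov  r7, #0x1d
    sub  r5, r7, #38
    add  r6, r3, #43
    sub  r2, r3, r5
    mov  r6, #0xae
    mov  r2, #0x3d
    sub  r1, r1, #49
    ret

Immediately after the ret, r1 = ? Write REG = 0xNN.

prologue: push r5 → mem[0x7d]=0x97, sp=0x7d
prologue: push r6 → mem[0x7c]=0x94, sp=0x7c
body[0] mov  r7, #0x1d → r7=0x1d
body[1] sub  r5, r7, #38 → r5=0xf7
body[2] add  r6, r3, #43 → r6=0xd4
body[3] sub  r2, r3, r5 → r2=0xb2
body[4] mov  r6, #0xae → r6=0xae
body[5] mov  r2, #0x3d → r2=0x3d
body[6] sub  r1, r1, #49 → r1=0xf3
epilogue: pop r6=0x94, sp=0x7d
epilogue: pop r5=0x97, sp=0x7e
r1 is caller-saved → body value

REG = 0xf3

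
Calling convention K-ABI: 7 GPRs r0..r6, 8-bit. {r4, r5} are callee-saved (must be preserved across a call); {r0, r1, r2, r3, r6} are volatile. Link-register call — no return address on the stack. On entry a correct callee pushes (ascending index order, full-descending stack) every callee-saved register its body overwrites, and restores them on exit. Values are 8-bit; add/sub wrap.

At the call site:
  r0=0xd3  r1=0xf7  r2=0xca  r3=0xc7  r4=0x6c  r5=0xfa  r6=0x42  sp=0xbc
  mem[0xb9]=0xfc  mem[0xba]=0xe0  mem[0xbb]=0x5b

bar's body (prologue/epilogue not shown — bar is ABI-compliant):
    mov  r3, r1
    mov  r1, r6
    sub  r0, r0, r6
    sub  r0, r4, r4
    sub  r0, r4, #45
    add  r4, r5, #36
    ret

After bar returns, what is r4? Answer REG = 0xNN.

prologue: push r4 -> mem[0xbb]=0x6c, sp=0xbb
body[0] mov  r3, r1 -> r3=0xf7
body[1] mov  r1, r6 -> r1=0x42
body[2] sub  r0, r0, r6 -> r0=0x91
body[3] sub  r0, r4, r4 -> r0=0x00
body[4] sub  r0, r4, #45 -> r0=0x3f
body[5] add  r4, r5, #36 -> r4=0x1e
epilogue: pop r4=0x6c, sp=0xbc
r4 is callee-saved -> restored

REG = 0x6c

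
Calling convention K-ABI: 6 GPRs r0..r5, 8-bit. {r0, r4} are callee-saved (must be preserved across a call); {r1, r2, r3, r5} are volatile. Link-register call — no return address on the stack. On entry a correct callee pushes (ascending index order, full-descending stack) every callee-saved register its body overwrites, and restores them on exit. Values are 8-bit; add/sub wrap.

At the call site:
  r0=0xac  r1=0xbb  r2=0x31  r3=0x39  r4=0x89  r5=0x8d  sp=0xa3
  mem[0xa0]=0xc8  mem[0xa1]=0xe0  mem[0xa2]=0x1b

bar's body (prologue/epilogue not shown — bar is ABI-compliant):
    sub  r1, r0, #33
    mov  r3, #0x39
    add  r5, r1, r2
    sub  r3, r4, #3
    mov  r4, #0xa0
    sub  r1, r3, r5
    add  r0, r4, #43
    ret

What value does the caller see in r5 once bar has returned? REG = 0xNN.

REG = 0xbc

prologue: push r0 -> mem[0xa2]=0xac, sp=0xa2
prologue: push r4 -> mem[0xa1]=0x89, sp=0xa1
body[0] sub  r1, r0, #33 -> r1=0x8b
body[1] mov  r3, #0x39 -> r3=0x39
body[2] add  r5, r1, r2 -> r5=0xbc
body[3] sub  r3, r4, #3 -> r3=0x86
body[4] mov  r4, #0xa0 -> r4=0xa0
body[5] sub  r1, r3, r5 -> r1=0xca
body[6] add  r0, r4, #43 -> r0=0xcb
epilogue: pop r4=0x89, sp=0xa2
epilogue: pop r0=0xac, sp=0xa3
r5 is caller-saved -> body value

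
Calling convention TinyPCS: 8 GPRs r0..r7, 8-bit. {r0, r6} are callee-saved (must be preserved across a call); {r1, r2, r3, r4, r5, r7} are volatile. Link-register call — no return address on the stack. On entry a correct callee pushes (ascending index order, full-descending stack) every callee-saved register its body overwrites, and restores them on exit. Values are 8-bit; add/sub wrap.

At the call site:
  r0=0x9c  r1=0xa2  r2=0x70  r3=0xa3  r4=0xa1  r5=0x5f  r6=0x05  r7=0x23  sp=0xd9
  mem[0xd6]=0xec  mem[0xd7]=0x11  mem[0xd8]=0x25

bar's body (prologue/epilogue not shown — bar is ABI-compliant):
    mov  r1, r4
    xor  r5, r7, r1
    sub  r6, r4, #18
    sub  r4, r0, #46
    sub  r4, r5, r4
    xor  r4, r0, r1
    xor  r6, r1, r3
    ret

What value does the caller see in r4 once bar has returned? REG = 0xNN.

prologue: push r6 → mem[0xd8]=0x05, sp=0xd8
body[0] mov  r1, r4 → r1=0xa1
body[1] xor  r5, r7, r1 → r5=0x82
body[2] sub  r6, r4, #18 → r6=0x8f
body[3] sub  r4, r0, #46 → r4=0x6e
body[4] sub  r4, r5, r4 → r4=0x14
body[5] xor  r4, r0, r1 → r4=0x3d
body[6] xor  r6, r1, r3 → r6=0x02
epilogue: pop r6=0x05, sp=0xd9
r4 is caller-saved → body value

REG = 0x3d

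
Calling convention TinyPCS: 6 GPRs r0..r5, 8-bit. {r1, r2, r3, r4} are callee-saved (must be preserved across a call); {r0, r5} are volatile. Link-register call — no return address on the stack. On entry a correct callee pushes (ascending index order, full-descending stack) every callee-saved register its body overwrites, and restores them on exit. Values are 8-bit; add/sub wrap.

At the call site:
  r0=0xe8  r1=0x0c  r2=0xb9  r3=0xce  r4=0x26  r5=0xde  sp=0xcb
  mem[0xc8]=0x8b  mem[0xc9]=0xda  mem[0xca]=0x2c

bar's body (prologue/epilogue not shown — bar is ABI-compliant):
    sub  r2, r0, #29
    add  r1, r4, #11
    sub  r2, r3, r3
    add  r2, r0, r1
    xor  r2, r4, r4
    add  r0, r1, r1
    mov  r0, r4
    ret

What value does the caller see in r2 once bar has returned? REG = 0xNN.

REG = 0xb9

prologue: push r1 → mem[0xca]=0x0c, sp=0xca
prologue: push r2 → mem[0xc9]=0xb9, sp=0xc9
body[0] sub  r2, r0, #29 → r2=0xcb
body[1] add  r1, r4, #11 → r1=0x31
body[2] sub  r2, r3, r3 → r2=0x00
body[3] add  r2, r0, r1 → r2=0x19
body[4] xor  r2, r4, r4 → r2=0x00
body[5] add  r0, r1, r1 → r0=0x62
body[6] mov  r0, r4 → r0=0x26
epilogue: pop r2=0xb9, sp=0xca
epilogue: pop r1=0x0c, sp=0xcb
r2 is callee-saved → restored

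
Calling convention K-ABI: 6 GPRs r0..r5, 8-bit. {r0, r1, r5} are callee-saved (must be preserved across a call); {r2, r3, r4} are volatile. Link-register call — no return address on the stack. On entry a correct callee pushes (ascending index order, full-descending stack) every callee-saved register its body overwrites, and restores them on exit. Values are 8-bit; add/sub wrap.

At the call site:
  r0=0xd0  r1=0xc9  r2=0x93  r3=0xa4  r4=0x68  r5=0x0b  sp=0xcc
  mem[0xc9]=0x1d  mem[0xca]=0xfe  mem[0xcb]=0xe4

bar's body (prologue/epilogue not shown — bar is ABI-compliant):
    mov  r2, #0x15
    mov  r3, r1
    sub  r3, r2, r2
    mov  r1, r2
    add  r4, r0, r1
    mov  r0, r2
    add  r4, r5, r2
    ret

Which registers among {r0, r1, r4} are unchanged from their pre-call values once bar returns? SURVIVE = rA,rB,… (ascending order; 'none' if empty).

prologue: push r0 → mem[0xcb]=0xd0, sp=0xcb
prologue: push r1 → mem[0xca]=0xc9, sp=0xca
body[0] mov  r2, #0x15 → r2=0x15
body[1] mov  r3, r1 → r3=0xc9
body[2] sub  r3, r2, r2 → r3=0x00
body[3] mov  r1, r2 → r1=0x15
body[4] add  r4, r0, r1 → r4=0xe5
body[5] mov  r0, r2 → r0=0x15
body[6] add  r4, r5, r2 → r4=0x20
epilogue: pop r1=0xc9, sp=0xcb
epilogue: pop r0=0xd0, sp=0xcc
r0: callee-saved, written=True
r1: callee-saved, written=True
r4: caller-saved, written=True

SURVIVE = r0,r1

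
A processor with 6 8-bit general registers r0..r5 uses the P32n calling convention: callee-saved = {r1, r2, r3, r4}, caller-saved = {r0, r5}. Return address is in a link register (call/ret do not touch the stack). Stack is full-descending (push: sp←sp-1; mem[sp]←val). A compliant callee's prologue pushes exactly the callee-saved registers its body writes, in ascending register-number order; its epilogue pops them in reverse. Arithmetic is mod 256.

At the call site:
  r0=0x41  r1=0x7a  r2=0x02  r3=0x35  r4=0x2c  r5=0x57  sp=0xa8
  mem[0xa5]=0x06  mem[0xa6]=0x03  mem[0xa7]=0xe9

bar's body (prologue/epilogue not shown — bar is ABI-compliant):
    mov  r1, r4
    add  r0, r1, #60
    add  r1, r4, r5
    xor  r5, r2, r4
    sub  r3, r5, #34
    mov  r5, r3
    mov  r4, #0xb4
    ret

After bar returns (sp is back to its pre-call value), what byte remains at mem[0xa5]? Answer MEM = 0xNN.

prologue: push r1 → mem[0xa7]=0x7a, sp=0xa7
prologue: push r3 → mem[0xa6]=0x35, sp=0xa6
prologue: push r4 → mem[0xa5]=0x2c, sp=0xa5
body[0] mov  r1, r4 → r1=0x2c
body[1] add  r0, r1, #60 → r0=0x68
body[2] add  r1, r4, r5 → r1=0x83
body[3] xor  r5, r2, r4 → r5=0x2e
body[4] sub  r3, r5, #34 → r3=0x0c
body[5] mov  r5, r3 → r5=0x0c
body[6] mov  r4, #0xb4 → r4=0xb4
epilogue: pop r4=0x2c, sp=0xa6
epilogue: pop r3=0x35, sp=0xa7
epilogue: pop r1=0x7a, sp=0xa8
prologue pushed ['r1', 'r3', 'r4'] at ['0xa7', '0xa6', '0xa5']

MEM = 0x2c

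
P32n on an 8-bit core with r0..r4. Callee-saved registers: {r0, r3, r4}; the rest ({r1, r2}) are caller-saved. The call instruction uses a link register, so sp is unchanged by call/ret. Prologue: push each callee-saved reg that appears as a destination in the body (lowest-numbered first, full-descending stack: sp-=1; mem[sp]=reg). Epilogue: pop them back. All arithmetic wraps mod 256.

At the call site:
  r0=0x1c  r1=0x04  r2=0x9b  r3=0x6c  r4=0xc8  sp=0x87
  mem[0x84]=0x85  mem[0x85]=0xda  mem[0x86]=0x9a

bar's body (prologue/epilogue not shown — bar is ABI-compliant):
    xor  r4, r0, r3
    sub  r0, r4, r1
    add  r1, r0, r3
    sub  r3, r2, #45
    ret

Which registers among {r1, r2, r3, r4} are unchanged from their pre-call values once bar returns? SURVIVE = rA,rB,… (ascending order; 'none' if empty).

prologue: push r0 -> mem[0x86]=0x1c, sp=0x86
prologue: push r3 -> mem[0x85]=0x6c, sp=0x85
prologue: push r4 -> mem[0x84]=0xc8, sp=0x84
body[0] xor  r4, r0, r3 -> r4=0x70
body[1] sub  r0, r4, r1 -> r0=0x6c
body[2] add  r1, r0, r3 -> r1=0xd8
body[3] sub  r3, r2, #45 -> r3=0x6e
epilogue: pop r4=0xc8, sp=0x85
epilogue: pop r3=0x6c, sp=0x86
epilogue: pop r0=0x1c, sp=0x87
r1: caller-saved, written=True
r2: caller-saved, written=False
r3: callee-saved, written=True
r4: callee-saved, written=True

SURVIVE = r2,r3,r4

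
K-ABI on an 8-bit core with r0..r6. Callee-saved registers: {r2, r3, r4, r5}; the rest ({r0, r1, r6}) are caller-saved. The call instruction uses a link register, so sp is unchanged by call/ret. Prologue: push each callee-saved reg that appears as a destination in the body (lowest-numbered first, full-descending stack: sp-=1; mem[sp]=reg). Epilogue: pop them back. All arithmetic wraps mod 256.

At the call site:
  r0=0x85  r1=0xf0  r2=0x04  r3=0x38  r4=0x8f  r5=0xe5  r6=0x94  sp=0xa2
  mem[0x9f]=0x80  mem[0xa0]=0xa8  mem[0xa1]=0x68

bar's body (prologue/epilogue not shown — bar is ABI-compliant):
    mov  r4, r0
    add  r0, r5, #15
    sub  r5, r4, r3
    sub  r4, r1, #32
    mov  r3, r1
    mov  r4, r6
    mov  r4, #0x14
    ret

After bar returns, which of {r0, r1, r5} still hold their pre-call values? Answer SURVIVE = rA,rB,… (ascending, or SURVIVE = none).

SURVIVE = r1,r5

prologue: push r3 → mem[0xa1]=0x38, sp=0xa1
prologue: push r4 → mem[0xa0]=0x8f, sp=0xa0
prologue: push r5 → mem[0x9f]=0xe5, sp=0x9f
body[0] mov  r4, r0 → r4=0x85
body[1] add  r0, r5, #15 → r0=0xf4
body[2] sub  r5, r4, r3 → r5=0x4d
body[3] sub  r4, r1, #32 → r4=0xd0
body[4] mov  r3, r1 → r3=0xf0
body[5] mov  r4, r6 → r4=0x94
body[6] mov  r4, #0x14 → r4=0x14
epilogue: pop r5=0xe5, sp=0xa0
epilogue: pop r4=0x8f, sp=0xa1
epilogue: pop r3=0x38, sp=0xa2
r0: caller-saved, written=True
r1: caller-saved, written=False
r5: callee-saved, written=True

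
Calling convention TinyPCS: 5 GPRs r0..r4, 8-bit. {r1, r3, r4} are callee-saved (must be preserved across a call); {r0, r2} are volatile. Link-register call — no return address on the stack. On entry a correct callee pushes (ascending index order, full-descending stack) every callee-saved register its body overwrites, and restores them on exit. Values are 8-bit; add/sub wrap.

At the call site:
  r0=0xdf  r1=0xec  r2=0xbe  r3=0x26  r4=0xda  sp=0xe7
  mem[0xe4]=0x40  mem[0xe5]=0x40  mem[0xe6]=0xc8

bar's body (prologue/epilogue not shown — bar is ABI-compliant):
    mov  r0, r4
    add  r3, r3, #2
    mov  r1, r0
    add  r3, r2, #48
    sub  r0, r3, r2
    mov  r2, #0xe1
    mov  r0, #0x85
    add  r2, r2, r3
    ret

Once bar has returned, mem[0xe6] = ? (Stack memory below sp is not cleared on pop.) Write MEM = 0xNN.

MEM = 0xec

prologue: push r1 → mem[0xe6]=0xec, sp=0xe6
prologue: push r3 → mem[0xe5]=0x26, sp=0xe5
body[0] mov  r0, r4 → r0=0xda
body[1] add  r3, r3, #2 → r3=0x28
body[2] mov  r1, r0 → r1=0xda
body[3] add  r3, r2, #48 → r3=0xee
body[4] sub  r0, r3, r2 → r0=0x30
body[5] mov  r2, #0xe1 → r2=0xe1
body[6] mov  r0, #0x85 → r0=0x85
body[7] add  r2, r2, r3 → r2=0xcf
epilogue: pop r3=0x26, sp=0xe6
epilogue: pop r1=0xec, sp=0xe7
prologue pushed ['r1', 'r3'] at ['0xe6', '0xe5']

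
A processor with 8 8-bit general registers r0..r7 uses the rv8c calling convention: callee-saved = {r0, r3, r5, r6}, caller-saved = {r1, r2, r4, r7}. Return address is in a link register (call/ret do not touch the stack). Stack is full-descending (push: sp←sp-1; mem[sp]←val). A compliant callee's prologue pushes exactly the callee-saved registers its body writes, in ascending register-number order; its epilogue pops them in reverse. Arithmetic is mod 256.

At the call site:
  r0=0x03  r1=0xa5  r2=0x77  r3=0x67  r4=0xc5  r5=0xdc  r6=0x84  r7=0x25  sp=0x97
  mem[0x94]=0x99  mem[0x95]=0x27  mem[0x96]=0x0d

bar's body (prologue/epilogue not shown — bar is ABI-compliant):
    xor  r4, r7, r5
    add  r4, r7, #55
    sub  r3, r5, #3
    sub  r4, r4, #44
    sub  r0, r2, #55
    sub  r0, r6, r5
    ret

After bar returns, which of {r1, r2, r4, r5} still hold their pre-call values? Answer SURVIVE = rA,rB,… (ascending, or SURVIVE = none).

prologue: push r0 → mem[0x96]=0x03, sp=0x96
prologue: push r3 → mem[0x95]=0x67, sp=0x95
body[0] xor  r4, r7, r5 → r4=0xf9
body[1] add  r4, r7, #55 → r4=0x5c
body[2] sub  r3, r5, #3 → r3=0xd9
body[3] sub  r4, r4, #44 → r4=0x30
body[4] sub  r0, r2, #55 → r0=0x40
body[5] sub  r0, r6, r5 → r0=0xa8
epilogue: pop r3=0x67, sp=0x96
epilogue: pop r0=0x03, sp=0x97
r1: caller-saved, written=False
r2: caller-saved, written=False
r4: caller-saved, written=True
r5: callee-saved, written=False

SURVIVE = r1,r2,r5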